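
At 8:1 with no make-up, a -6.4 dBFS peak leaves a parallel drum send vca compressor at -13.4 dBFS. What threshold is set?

-14.4 dBFS

Input is 8 dB above T (since output overshoot × R = input overshoot: (-13.4 − T)·8 = -6.4 − T gives T = -14.4 dBFS).
Check: -14.4 + (-6.4 − (-14.4))/8 = -14.4 + 1 = -13.4 dBFS. ✓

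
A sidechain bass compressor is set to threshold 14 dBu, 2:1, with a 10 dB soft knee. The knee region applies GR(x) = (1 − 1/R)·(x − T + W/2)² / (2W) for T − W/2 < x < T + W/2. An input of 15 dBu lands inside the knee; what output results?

14.1 dBu

x − T + W/2 = 15 − 14 + 5 = 6.
GR = (1 − 1/2) × 6² / 20 = 0.5 × 36 / 20 = 0.9 dB.
Output = 15 − 0.9 = 14.1 dBu.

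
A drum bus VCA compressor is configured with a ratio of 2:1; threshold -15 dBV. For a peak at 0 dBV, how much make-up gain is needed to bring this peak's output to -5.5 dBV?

The peak compresses to -15 + 15/2 = -7.5 dBV.
To reach -5.5 dBV requires -5.5 − (-7.5) = 2 dB of make-up.

2 dB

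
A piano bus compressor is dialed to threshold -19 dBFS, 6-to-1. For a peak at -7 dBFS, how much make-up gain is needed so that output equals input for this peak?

Without make-up, output = threshold + overshoot/6 = -19 + 2 = -17 dBFS.
Gap to target: 10 dB.

10 dB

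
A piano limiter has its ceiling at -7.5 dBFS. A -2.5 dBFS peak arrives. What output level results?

-7.5 dBFS

A brickwall limiter is an ∞:1 compressor: any input above the ceiling is clamped to -7.5 dBFS.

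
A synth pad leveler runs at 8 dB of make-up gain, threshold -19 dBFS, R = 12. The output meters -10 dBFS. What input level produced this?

Stripping the +8 dB make-up gives -18 dBFS at the gain stage.
That's 1 dB above the -19 dBFS threshold.
Undo the ratio: input overshoot = 1 × 12 = 12 dB, giving input = -7 dBFS.

-7 dBFS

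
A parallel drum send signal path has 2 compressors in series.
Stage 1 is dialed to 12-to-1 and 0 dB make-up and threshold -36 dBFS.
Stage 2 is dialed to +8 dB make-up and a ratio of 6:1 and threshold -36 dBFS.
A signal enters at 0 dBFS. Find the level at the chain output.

Stage 1: overshoot 36 dB → 36/12 = 3 dB → -33 dBFS.
Stage 2: overshoot 3 dB → 3/6 = 0.5 dB → -35.5 dBFS; +8 dB make-up → -27.5 dBFS.

-27.5 dBFS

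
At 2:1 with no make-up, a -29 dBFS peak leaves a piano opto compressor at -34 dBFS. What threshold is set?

-39 dBFS

Input is 10 dB above T (since output overshoot × R = input overshoot: (-34 − T)·2 = -29 − T gives T = -39 dBFS).
Check: -39 + (-29 − (-39))/2 = -39 + 5 = -34 dBFS. ✓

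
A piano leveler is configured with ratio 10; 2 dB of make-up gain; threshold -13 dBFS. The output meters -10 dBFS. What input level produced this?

-3 dBFS

Before make-up, the level was -10 − 2 = -12 dBFS.
The compressed level sits -12 − (-13) = 1 dB over threshold.
Undo the ratio: input overshoot = 1 × 10 = 10 dB, giving input = -3 dBFS.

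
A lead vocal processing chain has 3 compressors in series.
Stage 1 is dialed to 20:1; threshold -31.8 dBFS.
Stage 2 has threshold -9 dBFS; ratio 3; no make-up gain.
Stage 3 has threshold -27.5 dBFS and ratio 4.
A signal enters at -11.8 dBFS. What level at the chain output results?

Stage 1: 20 dB above -31.8 dBFS, reduced 20:1 to 1 dB above → -30.8 dBFS.
Stage 2: -30.8 dBFS ≤ -9 dBFS, so stage 2 doesn't engage; output -30.8 dBFS.
Stage 3: -30.8 dBFS is at or below the -27.5 dBFS threshold — no compression; output -30.8 dBFS.

-30.8 dBFS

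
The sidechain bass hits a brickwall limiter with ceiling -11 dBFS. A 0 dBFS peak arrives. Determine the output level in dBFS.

-11 dBFS

At ∞:1, everything above -11 dBFS is held at the ceiling.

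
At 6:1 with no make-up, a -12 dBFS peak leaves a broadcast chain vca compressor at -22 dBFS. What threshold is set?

-24 dBFS

Input is 12 dB above T (since output overshoot × R = input overshoot: (-22 − T)·6 = -12 − T gives T = -24 dBFS).
Check: -24 + (-12 − (-24))/6 = -24 + 2 = -22 dBFS. ✓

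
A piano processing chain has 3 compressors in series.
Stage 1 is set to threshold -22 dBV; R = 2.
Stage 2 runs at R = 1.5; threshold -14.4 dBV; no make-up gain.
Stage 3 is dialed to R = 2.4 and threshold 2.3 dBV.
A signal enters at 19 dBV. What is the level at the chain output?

-5.8 dBV

Stage 1: 41 dB above -22 dBV, reduced 2:1 to 20.5 dB above → -1.5 dBV.
Stage 2: 12.9 dB above -14.4 dBV, reduced 1.5:1 to 8.6 dB above → -5.8 dBV.
Stage 3: below threshold (-5.8 ≤ 2.3); passes unchanged; output -5.8 dBV.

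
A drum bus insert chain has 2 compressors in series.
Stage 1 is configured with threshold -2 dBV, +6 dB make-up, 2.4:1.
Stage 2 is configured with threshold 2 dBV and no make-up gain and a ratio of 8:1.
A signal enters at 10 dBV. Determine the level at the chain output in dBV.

2.875 dBV

Stage 1: overshoot 12 dB → 12/2.4 = 5 dB → 3 dBV; +6 dB make-up → 9 dBV.
Stage 2: overshoot 7 dB → 7/8 = 0.875 dB → 2.875 dBV.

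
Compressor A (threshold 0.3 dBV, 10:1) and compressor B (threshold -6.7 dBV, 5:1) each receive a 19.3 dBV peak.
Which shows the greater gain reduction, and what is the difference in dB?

B, by 3.7 dB

A: overshoot 19 dB → output overshoot 1.9 dB → GR 17.1 dB.
B: overshoot 26 dB → output overshoot 5.2 dB → GR 20.8 dB.
B reduces 3.7 dB more.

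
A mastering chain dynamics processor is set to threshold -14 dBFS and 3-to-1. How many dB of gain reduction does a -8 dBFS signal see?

-8 dBFS exceeds the threshold by 6 dB.
After 3:1 compression the overshoot becomes 6/3 = 2 dB.
So the signal is attenuated by 6 − 2 = 4 dB.

4 dB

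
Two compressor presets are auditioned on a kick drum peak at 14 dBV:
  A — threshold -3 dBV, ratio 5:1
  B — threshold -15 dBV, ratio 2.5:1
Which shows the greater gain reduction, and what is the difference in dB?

B, by 3.8 dB

A: GR = 17 − 17/5 = 13.6 dB.
B: GR = 29 − 29/2.5 = 17.4 dB.
Difference: 3.8 dB in favour of B.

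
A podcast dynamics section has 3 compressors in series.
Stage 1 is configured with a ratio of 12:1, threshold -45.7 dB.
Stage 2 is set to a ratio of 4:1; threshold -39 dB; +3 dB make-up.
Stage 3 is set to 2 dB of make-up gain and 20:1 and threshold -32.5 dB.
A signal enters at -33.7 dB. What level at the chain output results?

Stage 1: 12 dB above -45.7 dB, reduced 12:1 to 1 dB above → -44.7 dB.
Stage 2: -44.7 dB is at or below the -39 dB threshold — no compression; make-up brings it to -41.7 dB.
Stage 3: below threshold (-41.7 ≤ -32.5); passes unchanged; make-up brings it to -39.7 dB.

-39.7 dB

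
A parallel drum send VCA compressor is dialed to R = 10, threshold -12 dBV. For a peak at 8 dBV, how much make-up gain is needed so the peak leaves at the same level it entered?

18 dB

Overshoot 20 dB → 20/10 = 2 dB after compression, so the compressed level is -12 + 2 = -10 dBV.
Make-up = target − compressed = 8 − (-10) = 18 dB.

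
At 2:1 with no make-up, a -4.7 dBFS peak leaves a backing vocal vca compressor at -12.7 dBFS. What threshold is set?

Let T be the threshold. Output overshoot = (input overshoot)/R, so -12.7 − T = (-4.7 − T)/2.
2·(-12.7 − T) = -4.7 − T → 1·T = -25.4 − (-4.7) = -20.7.
T = -20.7/1 = -20.7 dBFS.

-20.7 dBFS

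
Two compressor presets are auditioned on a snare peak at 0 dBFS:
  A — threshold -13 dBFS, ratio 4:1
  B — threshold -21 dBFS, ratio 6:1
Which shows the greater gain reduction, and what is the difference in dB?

A: 13 dB over, compressed to 3.25 dB over, so 9.75 dB of GR.
B: 21 dB over, compressed to 3.5 dB over, so 17.5 dB of GR.
B applies 7.75 dB more gain reduction.

B, by 7.75 dB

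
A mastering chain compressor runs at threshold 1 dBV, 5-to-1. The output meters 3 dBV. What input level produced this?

The compressed level sits 3 − 1 = 2 dB over threshold.
Undo the ratio: input overshoot = 2 × 5 = 10 dB, giving input = 11 dBV.

11 dBV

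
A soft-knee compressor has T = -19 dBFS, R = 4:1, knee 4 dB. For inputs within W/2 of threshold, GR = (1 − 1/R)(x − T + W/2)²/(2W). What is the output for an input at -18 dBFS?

x − T + W/2 = -18 − (-19) + 2 = 3.
GR = (1 − 1/4) × 3² / 8 = 0.75 × 9 / 8 = 0.84375 dB.
Output = -18 − 0.84375 = -18.84375 dBFS.

-18.84375 dBFS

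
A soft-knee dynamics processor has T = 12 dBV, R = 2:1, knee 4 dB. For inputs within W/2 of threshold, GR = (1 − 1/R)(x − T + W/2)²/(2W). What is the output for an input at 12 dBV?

11.75 dBV

x − T + W/2 = 12 − 12 + 2 = 2.
GR = (1 − 1/2) × 2² / 8 = 0.5 × 4 / 8 = 0.25 dB.
Output = 12 − 0.25 = 11.75 dBV.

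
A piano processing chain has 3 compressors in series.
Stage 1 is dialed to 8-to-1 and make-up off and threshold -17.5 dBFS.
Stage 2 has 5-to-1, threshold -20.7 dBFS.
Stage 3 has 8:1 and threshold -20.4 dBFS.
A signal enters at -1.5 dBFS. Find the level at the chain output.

Stage 1: overshoot 16 dB → 16/8 = 2 dB → -15.5 dBFS.
Stage 2: overshoot 5.2 dB → 5.2/5 = 1.04 dB → -19.66 dBFS.
Stage 3: 0.74 dB above -20.4 dBFS, reduced 8:1 to 0.0925 dB above → -20.3075 dBFS.

-20.3075 dBFS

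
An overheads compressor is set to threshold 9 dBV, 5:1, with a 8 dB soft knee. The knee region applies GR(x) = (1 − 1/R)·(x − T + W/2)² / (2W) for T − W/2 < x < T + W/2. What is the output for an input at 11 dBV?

x − T + W/2 = 11 − 9 + 4 = 6.
GR = (1 − 1/5) × 6² / 16 = 0.8 × 36 / 16 = 1.8 dB.
Output = 11 − 1.8 = 9.2 dBV.

9.2 dBV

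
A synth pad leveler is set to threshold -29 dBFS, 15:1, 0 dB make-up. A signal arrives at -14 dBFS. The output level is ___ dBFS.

The input is 15 dB above the -29 dBFS threshold.
The 15 dB excess becomes 1 dB after 15:1 reduction.
So the level is -29 + 1 = -28 dBFS.

-28 dBFS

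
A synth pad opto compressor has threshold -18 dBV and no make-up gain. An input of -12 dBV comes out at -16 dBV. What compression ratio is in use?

3:1

Input overshoot = -12 − (-18) = 6 dB; output overshoot = -16 − (-18) = 2 dB.
Ratio = 6 / 2 = 3.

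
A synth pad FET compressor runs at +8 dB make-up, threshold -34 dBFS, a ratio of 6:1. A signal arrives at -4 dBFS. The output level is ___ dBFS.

-21 dBFS

Overshoot: -4 − (-34) = 30 dB.
6:1 compression reduces that to 30/6 = 5 dB over.
That puts the output at -29 dBFS; make-up adds 8 dB, giving -21 dBFS.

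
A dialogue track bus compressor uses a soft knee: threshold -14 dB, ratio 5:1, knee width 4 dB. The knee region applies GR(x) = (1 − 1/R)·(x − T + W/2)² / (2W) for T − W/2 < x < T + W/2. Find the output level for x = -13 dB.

-13.9 dB

x − T + W/2 = -13 − (-14) + 2 = 3.
GR = (1 − 1/5) × 3² / 8 = 0.8 × 9 / 8 = 0.9 dB.
Output = -13 − 0.9 = -13.9 dB.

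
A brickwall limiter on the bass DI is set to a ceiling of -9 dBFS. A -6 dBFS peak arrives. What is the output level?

At ∞:1, everything above -9 dBFS is held at the ceiling.

-9 dBFS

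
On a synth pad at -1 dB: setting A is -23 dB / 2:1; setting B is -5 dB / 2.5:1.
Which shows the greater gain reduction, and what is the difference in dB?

A, by 8.6 dB

A: 22 dB over, compressed to 11 dB over, so 11 dB of GR.
B: 4 dB over, compressed to 1.6 dB over, so 2.4 dB of GR.
A reduces 8.6 dB more.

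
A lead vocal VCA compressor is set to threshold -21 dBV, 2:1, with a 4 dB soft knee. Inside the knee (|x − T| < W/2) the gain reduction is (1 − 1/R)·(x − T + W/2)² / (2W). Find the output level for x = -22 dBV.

x − T + W/2 = -22 − (-21) + 2 = 1.
GR = (1 − 1/2) × 1² / 8 = 0.5 × 1 / 8 = 0.0625 dB.
Output = -22 − 0.0625 = -22.0625 dBV.

-22.0625 dBV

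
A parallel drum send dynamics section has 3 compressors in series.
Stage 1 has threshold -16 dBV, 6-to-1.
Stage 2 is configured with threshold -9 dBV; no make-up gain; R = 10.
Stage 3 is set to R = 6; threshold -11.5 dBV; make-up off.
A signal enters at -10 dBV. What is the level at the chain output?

Stage 1: 6 dB above -16 dBV, reduced 6:1 to 1 dB above → -15 dBV.
Stage 2: below threshold (-15 ≤ -9); passes unchanged; output -15 dBV.
Stage 3: below threshold (-15 ≤ -11.5); passes unchanged; output -15 dBV.

-15 dBV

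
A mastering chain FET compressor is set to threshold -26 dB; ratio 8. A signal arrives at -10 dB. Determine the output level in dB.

The input is 16 dB above the -26 dB threshold.
At 8:1 the overshoot is divided by 8, leaving 2 dB above threshold.
Output = -26 + 2 = -24 dB.

-24 dB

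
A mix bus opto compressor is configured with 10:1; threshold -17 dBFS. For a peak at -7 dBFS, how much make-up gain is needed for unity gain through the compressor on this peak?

Without make-up, output = threshold + overshoot/10 = -17 + 1 = -16 dBFS.
Gap to target: 9 dB.

9 dB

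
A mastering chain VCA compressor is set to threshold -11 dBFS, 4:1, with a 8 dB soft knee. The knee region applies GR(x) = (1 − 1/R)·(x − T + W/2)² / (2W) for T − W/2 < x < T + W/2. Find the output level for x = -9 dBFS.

x − T + W/2 = -9 − (-11) + 4 = 6.
GR = (1 − 1/4) × 6² / 16 = 0.75 × 36 / 16 = 1.6875 dB.
Output = -9 − 1.6875 = -10.6875 dBFS.

-10.6875 dBFS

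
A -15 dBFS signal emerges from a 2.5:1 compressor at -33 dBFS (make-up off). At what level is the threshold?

-45 dBFS

Gain reduction = -15 − (-33) = 18 dB; output overshoot = GR / (R − 1) = 18 / 1.5 = 12 dB.
Threshold = output − output overshoot = -33 − 12 = -45 dBFS.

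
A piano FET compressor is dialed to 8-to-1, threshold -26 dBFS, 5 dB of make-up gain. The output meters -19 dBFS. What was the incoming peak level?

-10 dBFS

Stripping the +5 dB make-up gives -24 dBFS at the gain stage.
That's 2 dB above the -26 dBFS threshold.
Input overshoot = R × output overshoot = 16 dB → input = -26 + 16 = -10 dBFS.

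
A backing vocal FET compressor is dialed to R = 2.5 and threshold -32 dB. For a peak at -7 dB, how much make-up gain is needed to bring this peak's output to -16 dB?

Overshoot 25 dB → 25/2.5 = 10 dB after compression, so the compressed level is -32 + 10 = -22 dB.
Make-up = target − compressed = -16 − (-22) = 6 dB.

6 dB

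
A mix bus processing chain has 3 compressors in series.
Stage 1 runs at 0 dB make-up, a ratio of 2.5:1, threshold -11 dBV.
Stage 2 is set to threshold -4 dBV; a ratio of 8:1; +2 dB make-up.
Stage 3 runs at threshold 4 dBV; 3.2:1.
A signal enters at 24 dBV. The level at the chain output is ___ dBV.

-1.125 dBV

Stage 1: 24 dBV is 35 dB over -11 dBV; at 2.5:1 that becomes 14 dB over, giving 3 dBV.
Stage 2: overshoot 7 dB → 7/8 = 0.875 dB → -3.125 dBV; +2 dB make-up → -1.125 dBV.
Stage 3: below threshold (-1.125 ≤ 4); passes unchanged; output -1.125 dBV.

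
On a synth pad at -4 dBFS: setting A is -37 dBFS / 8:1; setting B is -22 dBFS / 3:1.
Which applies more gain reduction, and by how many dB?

A: overshoot 33 dB → output overshoot 4.125 dB → GR 28.875 dB.
B: overshoot 18 dB → output overshoot 6 dB → GR 12 dB.
Difference: 16.875 dB in favour of A.

A, by 16.875 dB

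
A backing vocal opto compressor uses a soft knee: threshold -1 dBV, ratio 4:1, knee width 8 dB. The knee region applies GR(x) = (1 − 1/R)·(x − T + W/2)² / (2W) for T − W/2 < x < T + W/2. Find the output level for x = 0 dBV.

x − T + W/2 = 0 − (-1) + 4 = 5.
GR = (1 − 1/4) × 5² / 16 = 0.75 × 25 / 16 = 1.171875 dB.
Output = 0 − 1.171875 = -1.171875 dBV.

-1.171875 dBV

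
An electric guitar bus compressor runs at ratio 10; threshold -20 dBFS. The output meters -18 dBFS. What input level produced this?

That's 2 dB above the -20 dBFS threshold.
Undo the ratio: input overshoot = 2 × 10 = 20 dB, giving input = 0 dBFS.

0 dBFS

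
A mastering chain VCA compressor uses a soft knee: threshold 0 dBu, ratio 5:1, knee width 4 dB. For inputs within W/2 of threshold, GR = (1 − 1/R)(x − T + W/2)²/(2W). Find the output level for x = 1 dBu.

x − T + W/2 = 1 − 0 + 2 = 3.
GR = (1 − 1/5) × 3² / 8 = 0.8 × 9 / 8 = 0.9 dB.
Output = 1 − 0.9 = 0.1 dBu.

0.1 dBu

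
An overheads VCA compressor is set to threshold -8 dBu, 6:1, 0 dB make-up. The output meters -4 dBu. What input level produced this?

Post-compression overshoot = -4 − (-8) = 4 dB.
Input overshoot = R × output overshoot = 24 dB → input = -8 + 24 = 16 dBu.

16 dBu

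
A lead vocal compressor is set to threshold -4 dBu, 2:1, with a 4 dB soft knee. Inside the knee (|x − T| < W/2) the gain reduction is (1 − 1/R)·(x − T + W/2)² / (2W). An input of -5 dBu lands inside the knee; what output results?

-5.0625 dBu

x − T + W/2 = -5 − (-4) + 2 = 1.
GR = (1 − 1/2) × 1² / 8 = 0.5 × 1 / 8 = 0.0625 dB.
Output = -5 − 0.0625 = -5.0625 dBu.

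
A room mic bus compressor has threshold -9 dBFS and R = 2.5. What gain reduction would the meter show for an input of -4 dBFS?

3 dB

-4 dBFS exceeds the threshold by 5 dB.
At 2.5:1, output sits 5/2.5 = 2 dB above threshold.
GR = overshoot in − overshoot out = 5 − 2 = 3 dB.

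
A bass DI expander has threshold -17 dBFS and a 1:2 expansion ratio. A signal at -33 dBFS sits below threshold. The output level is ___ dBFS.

The input is 16 dB below the -17 dBFS threshold.
A 1:2 expander multiplies undershoot by 2: 16 × 2 = 32 dB below threshold.
Output = -17 − 32 = -49 dBFS.

-49 dBFS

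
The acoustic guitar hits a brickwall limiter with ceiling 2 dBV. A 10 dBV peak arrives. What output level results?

2 dBV

A brickwall limiter is an ∞:1 compressor: any input above the ceiling is clamped to 2 dBV.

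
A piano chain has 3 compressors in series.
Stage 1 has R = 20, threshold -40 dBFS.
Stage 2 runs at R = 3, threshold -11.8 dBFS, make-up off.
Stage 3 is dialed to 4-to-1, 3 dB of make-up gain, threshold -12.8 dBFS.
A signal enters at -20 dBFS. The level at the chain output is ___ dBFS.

-36 dBFS

Stage 1: 20 dB above -40 dBFS, reduced 20:1 to 1 dB above → -39 dBFS.
Stage 2: below threshold (-39 ≤ -11.8); passes unchanged; output -39 dBFS.
Stage 3: -39 dBFS ≤ -12.8 dBFS, so stage 3 doesn't engage; make-up brings it to -36 dBFS.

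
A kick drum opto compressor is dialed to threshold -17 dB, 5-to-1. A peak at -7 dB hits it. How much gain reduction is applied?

The signal is 10 dB above threshold.
At 5:1, output sits 10/5 = 2 dB above threshold.
Gain reduction = 10 − 2 = 8 dB.

8 dB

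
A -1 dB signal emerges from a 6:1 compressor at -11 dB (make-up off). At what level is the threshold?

-13 dB

Gain reduction = -1 − (-11) = 10 dB; output overshoot = GR / (R − 1) = 10 / 5 = 2 dB.
Threshold = output − output overshoot = -11 − 2 = -13 dB.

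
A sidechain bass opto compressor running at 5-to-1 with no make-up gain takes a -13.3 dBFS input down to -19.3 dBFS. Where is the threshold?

Let T be the threshold. Output overshoot = (input overshoot)/R, so -19.3 − T = (-13.3 − T)/5.
5·(-19.3 − T) = -13.3 − T → 4·T = -96.5 − (-13.3) = -83.2.
T = -83.2/4 = -20.8 dBFS.

-20.8 dBFS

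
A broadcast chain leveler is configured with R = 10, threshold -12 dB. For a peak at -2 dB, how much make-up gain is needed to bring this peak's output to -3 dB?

8 dB

Without make-up, output = threshold + overshoot/10 = -12 + 1 = -11 dB.
Gap to target: 8 dB.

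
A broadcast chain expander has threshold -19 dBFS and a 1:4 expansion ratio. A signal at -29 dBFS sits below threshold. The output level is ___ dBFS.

Below threshold, a 1:4 expander applies gain = (4−1)×(T − x) of attenuation.
(4−1) × 10 = 30 dB, so output = -29 − 30 = -59 dBFS.

-59 dBFS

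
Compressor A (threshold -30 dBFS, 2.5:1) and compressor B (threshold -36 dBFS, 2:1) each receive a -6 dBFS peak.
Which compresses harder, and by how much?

B, by 0.6 dB

A: GR = 24 − 24/2.5 = 14.4 dB.
B: GR = 30 − 30/2 = 15 dB.
B reduces 0.6 dB more.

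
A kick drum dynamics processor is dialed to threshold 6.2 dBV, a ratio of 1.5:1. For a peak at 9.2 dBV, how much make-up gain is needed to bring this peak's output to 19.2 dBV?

11 dB

Without make-up, output = threshold + overshoot/1.5 = 6.2 + 2 = 8.2 dBV.
Gap to target: 11 dB.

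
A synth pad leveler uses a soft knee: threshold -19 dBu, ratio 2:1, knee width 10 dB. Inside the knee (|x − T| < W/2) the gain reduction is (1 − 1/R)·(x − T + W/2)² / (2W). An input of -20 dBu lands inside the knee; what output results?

x − T + W/2 = -20 − (-19) + 5 = 4.
GR = (1 − 1/2) × 4² / 20 = 0.5 × 16 / 20 = 0.4 dB.
Output = -20 − 0.4 = -20.4 dBu.

-20.4 dBu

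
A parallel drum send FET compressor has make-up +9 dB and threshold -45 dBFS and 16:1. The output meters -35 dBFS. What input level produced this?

Stripping the +9 dB make-up gives -44 dBFS at the gain stage.
Post-compression overshoot = -44 − (-45) = 1 dB.
Before 16:1 compression the overshoot was 1 × 16 = 16 dB, so input = -45 + 16 = -29 dBFS.

-29 dBFS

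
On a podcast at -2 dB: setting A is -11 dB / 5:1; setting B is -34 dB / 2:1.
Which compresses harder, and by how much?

A: 9 dB over, compressed to 1.8 dB over, so 7.2 dB of GR.
B: 32 dB over, compressed to 16 dB over, so 16 dB of GR.
B reduces 8.8 dB more.

B, by 8.8 dB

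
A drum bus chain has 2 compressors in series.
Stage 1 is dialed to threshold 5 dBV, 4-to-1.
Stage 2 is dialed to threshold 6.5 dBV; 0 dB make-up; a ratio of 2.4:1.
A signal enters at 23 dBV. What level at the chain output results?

Stage 1: 23 dBV is 18 dB over 5 dBV; at 4:1 that becomes 4.5 dB over, giving 9.5 dBV.
Stage 2: 3 dB above 6.5 dBV, reduced 2.4:1 to 1.25 dB above → 7.75 dBV.

7.75 dBV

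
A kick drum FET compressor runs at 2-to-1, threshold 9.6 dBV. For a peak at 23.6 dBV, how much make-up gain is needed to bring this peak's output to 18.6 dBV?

2 dB

Without make-up, output = threshold + overshoot/2 = 9.6 + 7 = 16.6 dBV.
Gap to target: 2 dB.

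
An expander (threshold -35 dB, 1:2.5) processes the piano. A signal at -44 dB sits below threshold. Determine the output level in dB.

The input is 9 dB below the -35 dB threshold.
A 1:2.5 expander multiplies undershoot by 2.5: 9 × 2.5 = 22.5 dB below threshold.
Output = -35 − 22.5 = -57.5 dB.

-57.5 dB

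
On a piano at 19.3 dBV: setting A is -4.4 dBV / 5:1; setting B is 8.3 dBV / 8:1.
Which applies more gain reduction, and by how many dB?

A, by 9.335 dB

A: GR = 23.7 − 23.7/5 = 18.96 dB.
B: GR = 11 − 11/8 = 9.625 dB.
A applies 9.335 dB more gain reduction.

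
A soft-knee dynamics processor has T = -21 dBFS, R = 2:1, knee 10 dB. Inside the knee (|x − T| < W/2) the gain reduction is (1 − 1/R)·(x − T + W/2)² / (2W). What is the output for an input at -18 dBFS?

-19.6 dBFS

x − T + W/2 = -18 − (-21) + 5 = 8.
GR = (1 − 1/2) × 8² / 20 = 0.5 × 64 / 20 = 1.6 dB.
Output = -18 − 1.6 = -19.6 dBFS.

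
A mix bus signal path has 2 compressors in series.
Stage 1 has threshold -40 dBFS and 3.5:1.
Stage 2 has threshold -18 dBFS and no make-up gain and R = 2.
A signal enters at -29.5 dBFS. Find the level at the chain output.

-37 dBFS

Stage 1: 10.5 dB above -40 dBFS, reduced 3.5:1 to 3 dB above → -37 dBFS.
Stage 2: below threshold (-37 ≤ -18); passes unchanged; output -37 dBFS.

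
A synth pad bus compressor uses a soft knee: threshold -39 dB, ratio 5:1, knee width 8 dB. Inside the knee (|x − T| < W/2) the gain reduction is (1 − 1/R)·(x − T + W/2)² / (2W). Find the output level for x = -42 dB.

-42.05 dB

x − T + W/2 = -42 − (-39) + 4 = 1.
GR = (1 − 1/5) × 1² / 16 = 0.8 × 1 / 16 = 0.05 dB.
Output = -42 − 0.05 = -42.05 dB.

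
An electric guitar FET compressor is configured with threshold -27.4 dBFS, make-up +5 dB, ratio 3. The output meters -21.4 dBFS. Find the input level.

Remove make-up: -21.4 − 5 = -26.4 dBFS.
The compressed level sits -26.4 − (-27.4) = 1 dB over threshold.
Before 3:1 compression the overshoot was 1 × 3 = 3 dB, so input = -27.4 + 3 = -24.4 dBFS.

-24.4 dBFS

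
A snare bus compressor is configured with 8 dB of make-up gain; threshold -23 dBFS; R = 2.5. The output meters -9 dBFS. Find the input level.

Remove make-up: -9 − 8 = -17 dBFS.
That's 6 dB above the -23 dBFS threshold.
Undo the ratio: input overshoot = 6 × 2.5 = 15 dB, giving input = -8 dBFS.

-8 dBFS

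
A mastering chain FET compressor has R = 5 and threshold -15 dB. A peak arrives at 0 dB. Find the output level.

The input is 15 dB above the -15 dB threshold.
At 5:1 the overshoot is divided by 5, leaving 3 dB above threshold.
Output = -15 + 3 = -12 dB.

-12 dB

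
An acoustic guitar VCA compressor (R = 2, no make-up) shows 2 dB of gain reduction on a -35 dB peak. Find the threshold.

Gain reduction = -35 − (-37) = 2 dB; output overshoot = GR / (R − 1) = 2 / 1 = 2 dB.
Threshold = output − output overshoot = -37 − 2 = -39 dB.

-39 dB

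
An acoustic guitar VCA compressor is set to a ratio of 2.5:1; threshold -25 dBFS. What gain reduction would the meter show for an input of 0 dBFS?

15 dB

The signal is 25 dB above threshold.
A 2.5:1 ratio leaves 10 dB of that excess.
GR = overshoot in − overshoot out = 25 − 10 = 15 dB.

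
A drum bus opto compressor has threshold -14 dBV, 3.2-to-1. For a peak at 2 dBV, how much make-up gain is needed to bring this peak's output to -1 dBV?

Without make-up, output = threshold + overshoot/3.2 = -14 + 5 = -9 dBV.
Gap to target: 8 dB.

8 dB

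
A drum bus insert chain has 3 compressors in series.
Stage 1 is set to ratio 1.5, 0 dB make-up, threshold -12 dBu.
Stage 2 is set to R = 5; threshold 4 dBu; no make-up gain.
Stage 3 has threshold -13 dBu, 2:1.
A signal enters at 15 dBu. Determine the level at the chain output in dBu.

Stage 1: 15 dBu is 27 dB over -12 dBu; at 1.5:1 that becomes 18 dB over, giving 6 dBu.
Stage 2: 6 dBu is 2 dB over 4 dBu; at 5:1 that becomes 0.4 dB over, giving 4.4 dBu.
Stage 3: 17.4 dB above -13 dBu, reduced 2:1 to 8.7 dB above → -4.3 dBu.

-4.3 dBu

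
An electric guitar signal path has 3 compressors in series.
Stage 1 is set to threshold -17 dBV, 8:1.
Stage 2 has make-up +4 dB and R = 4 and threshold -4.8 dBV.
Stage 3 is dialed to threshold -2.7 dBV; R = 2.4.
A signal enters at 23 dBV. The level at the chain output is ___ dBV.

Stage 1: 23 dBV is 40 dB over -17 dBV; at 8:1 that becomes 5 dB over, giving -12 dBV.
Stage 2: -12 dBV is at or below the -4.8 dBV threshold — no compression; make-up brings it to -8 dBV.
Stage 3: -8 dBV is at or below the -2.7 dBV threshold — no compression; output -8 dBV.

-8 dBV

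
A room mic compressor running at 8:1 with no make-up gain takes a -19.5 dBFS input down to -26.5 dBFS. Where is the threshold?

-27.5 dBFS

Let T be the threshold. Output overshoot = (input overshoot)/R, so -26.5 − T = (-19.5 − T)/8.
8·(-26.5 − T) = -19.5 − T → 7·T = -212 − (-19.5) = -192.5.
T = -192.5/7 = -27.5 dBFS.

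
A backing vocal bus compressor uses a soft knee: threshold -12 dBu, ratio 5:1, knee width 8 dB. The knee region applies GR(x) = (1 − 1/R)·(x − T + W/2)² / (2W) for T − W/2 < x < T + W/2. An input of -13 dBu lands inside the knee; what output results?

-13.45 dBu

x − T + W/2 = -13 − (-12) + 4 = 3.
GR = (1 − 1/5) × 3² / 16 = 0.8 × 9 / 16 = 0.45 dB.
Output = -13 − 0.45 = -13.45 dBu.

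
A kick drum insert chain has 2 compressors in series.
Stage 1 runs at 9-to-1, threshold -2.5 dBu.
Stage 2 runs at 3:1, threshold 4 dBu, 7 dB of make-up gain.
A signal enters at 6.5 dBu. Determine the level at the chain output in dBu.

5.5 dBu

Stage 1: overshoot 9 dB → 9/9 = 1 dB → -1.5 dBu.
Stage 2: -1.5 dBu is at or below the 4 dBu threshold — no compression; make-up brings it to 5.5 dBu.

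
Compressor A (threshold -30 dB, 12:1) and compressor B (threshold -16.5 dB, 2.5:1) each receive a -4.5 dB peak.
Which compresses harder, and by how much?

A, by 16.175 dB

A: GR = 25.5 − 25.5/12 = 23.375 dB.
B: GR = 12 − 12/2.5 = 7.2 dB.
A applies 16.175 dB more gain reduction.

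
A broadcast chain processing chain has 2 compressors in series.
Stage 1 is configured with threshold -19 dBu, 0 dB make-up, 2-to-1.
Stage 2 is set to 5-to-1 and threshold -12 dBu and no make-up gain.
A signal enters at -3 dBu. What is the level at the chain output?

Stage 1: overshoot 16 dB → 16/2 = 8 dB → -11 dBu.
Stage 2: overshoot 1 dB → 1/5 = 0.2 dB → -11.8 dBu.

-11.8 dBu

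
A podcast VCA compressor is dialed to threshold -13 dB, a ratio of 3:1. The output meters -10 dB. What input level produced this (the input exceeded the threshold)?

-4 dB

Post-compression overshoot = -10 − (-13) = 3 dB.
Input overshoot = R × output overshoot = 9 dB → input = -13 + 9 = -4 dB.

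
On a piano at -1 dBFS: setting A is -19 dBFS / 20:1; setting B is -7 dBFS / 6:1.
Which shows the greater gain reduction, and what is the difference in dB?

A: 18 dB over, compressed to 0.9 dB over, so 17.1 dB of GR.
B: 6 dB over, compressed to 1 dB over, so 5 dB of GR.
Difference: 12.1 dB in favour of A.

A, by 12.1 dB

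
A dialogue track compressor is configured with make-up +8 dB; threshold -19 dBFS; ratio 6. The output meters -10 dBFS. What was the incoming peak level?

Stripping the +8 dB make-up gives -18 dBFS at the gain stage.
That's 1 dB above the -19 dBFS threshold.
Undo the ratio: input overshoot = 1 × 6 = 6 dB, giving input = -13 dBFS.

-13 dBFS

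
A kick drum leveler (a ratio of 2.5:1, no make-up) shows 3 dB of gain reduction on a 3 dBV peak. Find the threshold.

Input is 5 dB above T (since output overshoot × R = input overshoot: (0 − T)·2.5 = 3 − T gives T = -2 dBV).
Check: -2 + (3 − (-2))/2.5 = -2 + 2 = 0 dBV. ✓

-2 dBV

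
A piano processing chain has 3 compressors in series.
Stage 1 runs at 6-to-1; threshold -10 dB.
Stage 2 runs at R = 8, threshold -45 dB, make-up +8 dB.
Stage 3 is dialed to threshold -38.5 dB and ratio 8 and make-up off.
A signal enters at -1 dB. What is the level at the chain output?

-37.742188 dB

Stage 1: overshoot 9 dB → 9/6 = 1.5 dB → -8.5 dB.
Stage 2: 36.5 dB above -45 dB, reduced 8:1 to 4.5625 dB above → -40.4375 dB; +8 dB make-up → -32.4375 dB.
Stage 3: -32.4375 dB is 6.0625 dB over -38.5 dB; at 8:1 that becomes 0.757812 dB over, giving -37.742188 dB.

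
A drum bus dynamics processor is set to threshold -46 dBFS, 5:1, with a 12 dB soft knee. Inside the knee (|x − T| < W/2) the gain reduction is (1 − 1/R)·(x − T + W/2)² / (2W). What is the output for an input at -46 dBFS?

-47.2 dBFS

x − T + W/2 = -46 − (-46) + 6 = 6.
GR = (1 − 1/5) × 6² / 24 = 0.8 × 36 / 24 = 1.2 dB.
Output = -46 − 1.2 = -47.2 dBFS.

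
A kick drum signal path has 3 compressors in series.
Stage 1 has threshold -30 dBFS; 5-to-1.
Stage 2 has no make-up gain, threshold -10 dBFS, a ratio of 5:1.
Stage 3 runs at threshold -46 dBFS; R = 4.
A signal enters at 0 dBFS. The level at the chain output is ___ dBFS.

Stage 1: overshoot 30 dB → 30/5 = 6 dB → -24 dBFS.
Stage 2: -24 dBFS ≤ -10 dBFS, so stage 2 doesn't engage; output -24 dBFS.
Stage 3: overshoot 22 dB → 22/4 = 5.5 dB → -40.5 dBFS.

-40.5 dBFS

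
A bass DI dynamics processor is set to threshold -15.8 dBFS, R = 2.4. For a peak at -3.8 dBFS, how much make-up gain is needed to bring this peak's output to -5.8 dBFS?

5 dB

The peak compresses to -15.8 + 12/2.4 = -10.8 dBFS.
To reach -5.8 dBFS requires -5.8 − (-10.8) = 5 dB of make-up.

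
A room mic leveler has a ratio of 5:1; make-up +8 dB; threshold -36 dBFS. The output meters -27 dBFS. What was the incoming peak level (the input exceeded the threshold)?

Remove make-up: -27 − 8 = -35 dBFS.
That's 1 dB above the -36 dBFS threshold.
Before 5:1 compression the overshoot was 1 × 5 = 5 dB, so input = -36 + 5 = -31 dBFS.

-31 dBFS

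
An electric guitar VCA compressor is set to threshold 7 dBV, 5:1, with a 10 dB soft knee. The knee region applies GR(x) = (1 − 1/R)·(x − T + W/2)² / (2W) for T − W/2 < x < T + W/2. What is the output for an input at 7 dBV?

x − T + W/2 = 7 − 7 + 5 = 5.
GR = (1 − 1/5) × 5² / 20 = 0.8 × 25 / 20 = 1 dB.
Output = 7 − 1 = 6 dBV.

6 dBV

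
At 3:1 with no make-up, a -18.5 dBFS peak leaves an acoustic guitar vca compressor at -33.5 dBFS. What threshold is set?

-41 dBFS

Gain reduction = -18.5 − (-33.5) = 15 dB; output overshoot = GR / (R − 1) = 15 / 2 = 7.5 dB.
Threshold = output − output overshoot = -33.5 − 7.5 = -41 dBFS.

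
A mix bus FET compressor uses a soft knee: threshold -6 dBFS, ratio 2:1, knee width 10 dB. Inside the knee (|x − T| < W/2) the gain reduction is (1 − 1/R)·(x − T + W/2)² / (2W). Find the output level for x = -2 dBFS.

x − T + W/2 = -2 − (-6) + 5 = 9.
GR = (1 − 1/2) × 9² / 20 = 0.5 × 81 / 20 = 2.025 dB.
Output = -2 − 2.025 = -4.025 dBFS.

-4.025 dBFS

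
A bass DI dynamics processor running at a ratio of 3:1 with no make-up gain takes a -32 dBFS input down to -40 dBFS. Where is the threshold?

Gain reduction = -32 − (-40) = 8 dB; output overshoot = GR / (R − 1) = 8 / 2 = 4 dB.
Threshold = output − output overshoot = -40 − 4 = -44 dBFS.

-44 dBFS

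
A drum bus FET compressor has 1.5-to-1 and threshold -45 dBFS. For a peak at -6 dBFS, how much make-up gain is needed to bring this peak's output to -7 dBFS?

12 dB

The peak compresses to -45 + 39/1.5 = -19 dBFS.
To reach -7 dBFS requires -7 − (-19) = 12 dB of make-up.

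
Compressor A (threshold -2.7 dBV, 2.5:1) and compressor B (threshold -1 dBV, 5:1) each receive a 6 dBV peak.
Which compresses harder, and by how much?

B, by 0.38 dB

A: 8.7 dB over, compressed to 3.48 dB over, so 5.22 dB of GR.
B: 7 dB over, compressed to 1.4 dB over, so 5.6 dB of GR.
Difference: 0.38 dB in favour of B.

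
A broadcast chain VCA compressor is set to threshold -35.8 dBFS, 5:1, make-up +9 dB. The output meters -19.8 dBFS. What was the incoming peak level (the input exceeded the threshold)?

-0.8 dBFS

Stripping the +9 dB make-up gives -28.8 dBFS at the gain stage.
Post-compression overshoot = -28.8 − (-35.8) = 7 dB.
Before 5:1 compression the overshoot was 7 × 5 = 35 dB, so input = -35.8 + 35 = -0.8 dBFS.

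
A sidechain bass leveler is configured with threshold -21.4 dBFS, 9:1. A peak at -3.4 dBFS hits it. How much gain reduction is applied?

The signal is 18 dB above threshold.
A 9:1 ratio leaves 2 dB of that excess.
So the signal is attenuated by 18 − 2 = 16 dB.

16 dB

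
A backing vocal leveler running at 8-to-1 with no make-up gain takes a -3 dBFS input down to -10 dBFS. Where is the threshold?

-11 dBFS

Input is 8 dB above T (since output overshoot × R = input overshoot: (-10 − T)·8 = -3 − T gives T = -11 dBFS).
Check: -11 + (-3 − (-11))/8 = -11 + 1 = -10 dBFS. ✓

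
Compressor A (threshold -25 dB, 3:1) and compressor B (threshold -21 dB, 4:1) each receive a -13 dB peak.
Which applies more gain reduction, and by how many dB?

A: overshoot 12 dB → output overshoot 4 dB → GR 8 dB.
B: overshoot 8 dB → output overshoot 2 dB → GR 6 dB.
A applies 2 dB more gain reduction.

A, by 2 dB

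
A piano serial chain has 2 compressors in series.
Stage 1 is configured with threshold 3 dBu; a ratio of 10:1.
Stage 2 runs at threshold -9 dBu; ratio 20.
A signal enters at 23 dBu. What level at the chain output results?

Stage 1: overshoot 20 dB → 20/10 = 2 dB → 5 dBu.
Stage 2: 5 dBu is 14 dB over -9 dBu; at 20:1 that becomes 0.7 dB over, giving -8.3 dBu.

-8.3 dBu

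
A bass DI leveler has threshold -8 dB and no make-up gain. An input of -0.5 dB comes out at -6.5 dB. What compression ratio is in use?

Input overshoot = -0.5 − (-8) = 7.5 dB; output overshoot = -6.5 − (-8) = 1.5 dB.
Ratio = 7.5 / 1.5 = 5.

5:1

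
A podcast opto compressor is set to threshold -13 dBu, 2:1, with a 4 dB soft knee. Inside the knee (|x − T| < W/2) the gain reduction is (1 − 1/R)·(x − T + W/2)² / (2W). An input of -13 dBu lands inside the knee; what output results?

x − T + W/2 = -13 − (-13) + 2 = 2.
GR = (1 − 1/2) × 2² / 8 = 0.5 × 4 / 8 = 0.25 dB.
Output = -13 − 0.25 = -13.25 dBu.

-13.25 dBu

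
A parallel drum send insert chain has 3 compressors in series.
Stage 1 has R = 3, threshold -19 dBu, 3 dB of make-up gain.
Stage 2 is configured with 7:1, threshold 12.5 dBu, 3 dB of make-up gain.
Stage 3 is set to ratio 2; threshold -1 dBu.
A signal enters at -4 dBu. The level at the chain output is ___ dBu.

Stage 1: overshoot 15 dB → 15/3 = 5 dB → -14 dBu; +3 dB make-up → -11 dBu.
Stage 2: -11 dBu ≤ 12.5 dBu, so stage 2 doesn't engage; make-up brings it to -8 dBu.
Stage 3: -8 dBu ≤ -1 dBu, so stage 3 doesn't engage; output -8 dBu.

-8 dBu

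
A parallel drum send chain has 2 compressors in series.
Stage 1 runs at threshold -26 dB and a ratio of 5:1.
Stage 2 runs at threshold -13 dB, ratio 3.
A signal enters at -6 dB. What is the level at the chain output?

-22 dB

Stage 1: overshoot 20 dB → 20/5 = 4 dB → -22 dB.
Stage 2: -22 dB ≤ -13 dB, so stage 2 doesn't engage; output -22 dB.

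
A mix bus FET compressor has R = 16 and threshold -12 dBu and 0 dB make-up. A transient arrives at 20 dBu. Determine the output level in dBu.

-10 dBu

Overshoot: 20 − (-12) = 32 dB.
The 32 dB excess becomes 2 dB after 16:1 reduction.
Output = -12 + 2 = -10 dBu.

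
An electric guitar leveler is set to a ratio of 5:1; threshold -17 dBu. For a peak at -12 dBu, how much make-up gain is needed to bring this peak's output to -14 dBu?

2 dB

Without make-up, output = threshold + overshoot/5 = -17 + 1 = -16 dBu.
Gap to target: 2 dB.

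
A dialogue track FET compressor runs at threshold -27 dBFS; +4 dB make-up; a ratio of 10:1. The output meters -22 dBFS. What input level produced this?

Before make-up, the level was -22 − 4 = -26 dBFS.
The compressed level sits -26 − (-27) = 1 dB over threshold.
Before 10:1 compression the overshoot was 1 × 10 = 10 dB, so input = -27 + 10 = -17 dBFS.

-17 dBFS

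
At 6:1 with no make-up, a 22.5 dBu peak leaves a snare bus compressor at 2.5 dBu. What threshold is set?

-1.5 dBu

Gain reduction = 22.5 − 2.5 = 20 dB; output overshoot = GR / (R − 1) = 20 / 5 = 4 dB.
Threshold = output − output overshoot = 2.5 − 4 = -1.5 dBu.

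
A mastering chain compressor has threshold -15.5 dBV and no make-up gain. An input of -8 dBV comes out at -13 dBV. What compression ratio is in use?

3:1

Input overshoot = -8 − (-15.5) = 7.5 dB; output overshoot = -13 − (-15.5) = 2.5 dB.
Ratio = 7.5 / 2.5 = 3.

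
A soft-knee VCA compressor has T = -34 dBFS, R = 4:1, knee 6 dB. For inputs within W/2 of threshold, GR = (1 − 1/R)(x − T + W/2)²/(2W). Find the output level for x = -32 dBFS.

-33.5625 dBFS

x − T + W/2 = -32 − (-34) + 3 = 5.
GR = (1 − 1/4) × 5² / 12 = 0.75 × 25 / 12 = 1.5625 dB.
Output = -32 − 1.5625 = -33.5625 dBFS.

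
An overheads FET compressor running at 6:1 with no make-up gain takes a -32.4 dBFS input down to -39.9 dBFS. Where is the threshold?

-41.4 dBFS

Let T be the threshold. Output overshoot = (input overshoot)/R, so -39.9 − T = (-32.4 − T)/6.
6·(-39.9 − T) = -32.4 − T → 5·T = -239.4 − (-32.4) = -207.
T = -207/5 = -41.4 dBFS.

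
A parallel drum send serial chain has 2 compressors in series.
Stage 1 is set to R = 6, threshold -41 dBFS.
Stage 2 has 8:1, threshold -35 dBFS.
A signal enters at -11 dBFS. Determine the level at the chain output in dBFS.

-36 dBFS

Stage 1: 30 dB above -41 dBFS, reduced 6:1 to 5 dB above → -36 dBFS.
Stage 2: -36 dBFS is at or below the -35 dBFS threshold — no compression; output -36 dBFS.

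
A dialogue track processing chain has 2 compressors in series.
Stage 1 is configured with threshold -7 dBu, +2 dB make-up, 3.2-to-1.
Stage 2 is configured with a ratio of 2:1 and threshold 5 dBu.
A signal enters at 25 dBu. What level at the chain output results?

Stage 1: 25 dBu is 32 dB over -7 dBu; at 3.2:1 that becomes 10 dB over, giving 3 dBu; +2 dB make-up → 5 dBu.
Stage 2: 5 dBu is at or below the 5 dBu threshold — no compression; output 5 dBu.

5 dBu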